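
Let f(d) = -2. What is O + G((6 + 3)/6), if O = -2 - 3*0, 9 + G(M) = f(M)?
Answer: -13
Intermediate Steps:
G(M) = -11 (G(M) = -9 - 2 = -11)
O = -2 (O = -2 + 0 = -2)
O + G((6 + 3)/6) = -2 - 11 = -13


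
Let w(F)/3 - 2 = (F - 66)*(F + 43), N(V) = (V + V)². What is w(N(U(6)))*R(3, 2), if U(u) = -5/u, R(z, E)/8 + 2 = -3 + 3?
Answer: 3748256/27 ≈ 1.3882e+5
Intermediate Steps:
R(z, E) = -16 (R(z, E) = -16 + 8*(-3 + 3) = -16 + 8*0 = -16 + 0 = -16)
N(V) = 4*V² (N(V) = (2*V)² = 4*V²)
w(F) = 6 + 3*(-66 + F)*(43 + F) (w(F) = 6 + 3*((F - 66)*(F + 43)) = 6 + 3*((-66 + F)*(43 + F)) = 6 + 3*(-66 + F)*(43 + F))
w(N(U(6)))*R(3, 2) = (-8508 - 276*(-5/6)² + 3*(4*(-5/6)²)²)*(-16) = (-8508 - 276*(-5*⅙)² + 3*(4*(-5*⅙)²)²)*(-16) = (-8508 - 276*(-⅚)² + 3*(4*(-⅚)²)²)*(-16) = (-8508 - 276*25/36 + 3*(4*(25/36))²)*(-16) = (-8508 - 69*25/9 + 3*(25/9)²)*(-16) = (-8508 - 575/3 + 3*(625/81))*(-16) = (-8508 - 575/3 + 625/27)*(-16) = -234266/27*(-16) = 3748256/27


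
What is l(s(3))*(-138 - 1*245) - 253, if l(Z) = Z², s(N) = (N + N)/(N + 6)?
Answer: -3809/9 ≈ -423.22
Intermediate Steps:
s(N) = 2*N/(6 + N) (s(N) = (2*N)/(6 + N) = 2*N/(6 + N))
l(s(3))*(-138 - 1*245) - 253 = (2*3/(6 + 3))²*(-138 - 1*245) - 253 = (2*3/9)²*(-138 - 245) - 253 = (2*3*(⅑))²*(-383) - 253 = (⅔)²*(-383) - 253 = (4/9)*(-383) - 253 = -1532/9 - 253 = -3809/9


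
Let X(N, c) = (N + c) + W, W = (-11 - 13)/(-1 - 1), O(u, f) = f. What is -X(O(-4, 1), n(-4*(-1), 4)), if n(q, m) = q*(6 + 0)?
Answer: -37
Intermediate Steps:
n(q, m) = 6*q (n(q, m) = q*6 = 6*q)
W = 12 (W = -24/(-2) = -24*(-½) = 12)
X(N, c) = 12 + N + c (X(N, c) = (N + c) + 12 = 12 + N + c)
-X(O(-4, 1), n(-4*(-1), 4)) = -(12 + 1 + 6*(-4*(-1))) = -(12 + 1 + 6*4) = -(12 + 1 + 24) = -1*37 = -37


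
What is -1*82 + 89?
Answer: 7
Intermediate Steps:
-1*82 + 89 = -82 + 89 = 7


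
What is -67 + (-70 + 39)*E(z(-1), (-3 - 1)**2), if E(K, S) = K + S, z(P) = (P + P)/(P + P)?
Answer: -594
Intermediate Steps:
z(P) = 1 (z(P) = (2*P)/((2*P)) = (2*P)*(1/(2*P)) = 1)
-67 + (-70 + 39)*E(z(-1), (-3 - 1)**2) = -67 + (-70 + 39)*(1 + (-3 - 1)**2) = -67 - 31*(1 + (-4)**2) = -67 - 31*(1 + 16) = -67 - 31*17 = -67 - 527 = -594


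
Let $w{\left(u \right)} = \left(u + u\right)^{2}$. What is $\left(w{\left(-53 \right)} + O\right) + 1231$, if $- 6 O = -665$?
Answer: $\frac{75467}{6} \approx 12578.0$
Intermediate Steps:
$O = \frac{665}{6}$ ($O = \left(- \frac{1}{6}\right) \left(-665\right) = \frac{665}{6} \approx 110.83$)
$w{\left(u \right)} = 4 u^{2}$ ($w{\left(u \right)} = \left(2 u\right)^{2} = 4 u^{2}$)
$\left(w{\left(-53 \right)} + O\right) + 1231 = \left(4 \left(-53\right)^{2} + \frac{665}{6}\right) + 1231 = \left(4 \cdot 2809 + \frac{665}{6}\right) + 1231 = \left(11236 + \frac{665}{6}\right) + 1231 = \frac{68081}{6} + 1231 = \frac{75467}{6}$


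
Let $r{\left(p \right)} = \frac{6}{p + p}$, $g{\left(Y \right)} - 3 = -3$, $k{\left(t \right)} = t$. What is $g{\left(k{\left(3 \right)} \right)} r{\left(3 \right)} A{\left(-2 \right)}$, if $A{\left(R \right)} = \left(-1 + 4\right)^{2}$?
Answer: $0$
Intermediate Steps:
$g{\left(Y \right)} = 0$ ($g{\left(Y \right)} = 3 - 3 = 0$)
$A{\left(R \right)} = 9$ ($A{\left(R \right)} = 3^{2} = 9$)
$r{\left(p \right)} = \frac{3}{p}$ ($r{\left(p \right)} = \frac{6}{2 p} = 6 \frac{1}{2 p} = \frac{3}{p}$)
$g{\left(k{\left(3 \right)} \right)} r{\left(3 \right)} A{\left(-2 \right)} = 0 \cdot \frac{3}{3} \cdot 9 = 0 \cdot 3 \cdot \frac{1}{3} \cdot 9 = 0 \cdot 1 \cdot 9 = 0 \cdot 9 = 0$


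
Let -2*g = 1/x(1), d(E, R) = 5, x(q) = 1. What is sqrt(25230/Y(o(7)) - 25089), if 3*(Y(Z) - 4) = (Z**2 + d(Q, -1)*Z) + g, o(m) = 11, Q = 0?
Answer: I*sqrt(617133)/5 ≈ 157.12*I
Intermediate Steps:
g = -1/2 (g = -1/2/1 = -1/2*1 = -1/2 ≈ -0.50000)
Y(Z) = 23/6 + Z**2/3 + 5*Z/3 (Y(Z) = 4 + ((Z**2 + 5*Z) - 1/2)/3 = 4 + (-1/2 + Z**2 + 5*Z)/3 = 4 + (-1/6 + Z**2/3 + 5*Z/3) = 23/6 + Z**2/3 + 5*Z/3)
sqrt(25230/Y(o(7)) - 25089) = sqrt(25230/(23/6 + (1/3)*11**2 + (5/3)*11) - 25089) = sqrt(25230/(23/6 + (1/3)*121 + 55/3) - 25089) = sqrt(25230/(23/6 + 121/3 + 55/3) - 25089) = sqrt(25230/(125/2) - 25089) = sqrt(25230*(2/125) - 25089) = sqrt(10092/25 - 25089) = sqrt(-617133/25) = I*sqrt(617133)/5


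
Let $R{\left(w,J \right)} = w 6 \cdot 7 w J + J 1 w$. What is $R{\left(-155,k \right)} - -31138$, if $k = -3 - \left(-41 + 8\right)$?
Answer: $30297988$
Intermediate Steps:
$k = 30$ ($k = -3 - -33 = -3 + 33 = 30$)
$R{\left(w,J \right)} = J w + 42 J w^{2}$ ($R{\left(w,J \right)} = 6 w 7 w J + J w = 42 w w J + J w = 42 w^{2} J + J w = 42 J w^{2} + J w = J w + 42 J w^{2}$)
$R{\left(-155,k \right)} - -31138 = 30 \left(-155\right) \left(1 + 42 \left(-155\right)\right) - -31138 = 30 \left(-155\right) \left(1 - 6510\right) + 31138 = 30 \left(-155\right) \left(-6509\right) + 31138 = 30266850 + 31138 = 30297988$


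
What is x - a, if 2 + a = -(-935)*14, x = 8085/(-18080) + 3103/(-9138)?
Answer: -216246442649/16521504 ≈ -13089.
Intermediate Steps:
x = -12998297/16521504 (x = 8085*(-1/18080) + 3103*(-1/9138) = -1617/3616 - 3103/9138 = -12998297/16521504 ≈ -0.78675)
a = 13088 (a = -2 - (-935)*14 = -2 - 85*(-154) = -2 + 13090 = 13088)
x - a = -12998297/16521504 - 1*13088 = -12998297/16521504 - 13088 = -216246442649/16521504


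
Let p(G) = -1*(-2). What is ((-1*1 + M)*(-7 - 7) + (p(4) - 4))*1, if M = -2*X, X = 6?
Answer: 180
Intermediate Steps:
M = -12 (M = -2*6 = -12)
p(G) = 2
((-1*1 + M)*(-7 - 7) + (p(4) - 4))*1 = ((-1*1 - 12)*(-7 - 7) + (2 - 4))*1 = ((-1 - 12)*(-14) - 2)*1 = (-13*(-14) - 2)*1 = (182 - 2)*1 = 180*1 = 180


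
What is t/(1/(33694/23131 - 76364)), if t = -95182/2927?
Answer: 168123963292180/67704437 ≈ 2.4832e+6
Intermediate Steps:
t = -95182/2927 (t = -95182*1/2927 = -95182/2927 ≈ -32.519)
t/(1/(33694/23131 - 76364)) = -95182/(2927*(1/(33694/23131 - 76364))) = -95182/(2927*(1/(-1766341990/23131))) = -95182/(2927*(-23131/1766341990)) = -95182/2927*(-1766341990/23131) = 168123963292180/67704437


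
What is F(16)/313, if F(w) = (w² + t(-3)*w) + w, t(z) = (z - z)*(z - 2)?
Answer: 272/313 ≈ 0.86901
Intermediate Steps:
t(z) = 0 (t(z) = 0*(-2 + z) = 0)
F(w) = w + w² (F(w) = (w² + 0*w) + w = (w² + 0) + w = w² + w = w + w²)
F(16)/313 = (16*(1 + 16))/313 = (16*17)*(1/313) = 272*(1/313) = 272/313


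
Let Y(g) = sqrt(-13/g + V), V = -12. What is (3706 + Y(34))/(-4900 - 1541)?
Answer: -3706/6441 - I*sqrt(14314)/218994 ≈ -0.57538 - 0.00054632*I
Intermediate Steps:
Y(g) = sqrt(-12 - 13/g) (Y(g) = sqrt(-13/g - 12) = sqrt(-12 - 13/g))
(3706 + Y(34))/(-4900 - 1541) = (3706 + sqrt(-12 - 13/34))/(-4900 - 1541) = (3706 + sqrt(-12 - 13*1/34))/(-6441) = (3706 + sqrt(-12 - 13/34))*(-1/6441) = (3706 + sqrt(-421/34))*(-1/6441) = (3706 + I*sqrt(14314)/34)*(-1/6441) = -3706/6441 - I*sqrt(14314)/218994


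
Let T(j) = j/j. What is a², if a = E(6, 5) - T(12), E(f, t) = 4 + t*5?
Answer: 784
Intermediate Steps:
E(f, t) = 4 + 5*t
T(j) = 1
a = 28 (a = (4 + 5*5) - 1*1 = (4 + 25) - 1 = 29 - 1 = 28)
a² = 28² = 784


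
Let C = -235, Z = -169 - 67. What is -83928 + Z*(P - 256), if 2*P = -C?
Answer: -51242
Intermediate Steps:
Z = -236
P = 235/2 (P = (-1*(-235))/2 = (1/2)*235 = 235/2 ≈ 117.50)
-83928 + Z*(P - 256) = -83928 - 236*(235/2 - 256) = -83928 - 236*(-277/2) = -83928 + 32686 = -51242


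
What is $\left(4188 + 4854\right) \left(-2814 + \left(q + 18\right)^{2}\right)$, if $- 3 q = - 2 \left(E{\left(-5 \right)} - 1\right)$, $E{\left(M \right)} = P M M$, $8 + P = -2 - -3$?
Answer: $\frac{191322692}{3} \approx 6.3774 \cdot 10^{7}$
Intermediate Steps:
$P = -7$ ($P = -8 - -1 = -8 + \left(-2 + 3\right) = -8 + 1 = -7$)
$E{\left(M \right)} = - 7 M^{2}$ ($E{\left(M \right)} = - 7 M M = - 7 M^{2}$)
$q = - \frac{352}{3}$ ($q = - \frac{\left(-2\right) \left(- 7 \left(-5\right)^{2} - 1\right)}{3} = - \frac{\left(-2\right) \left(\left(-7\right) 25 - 1\right)}{3} = - \frac{\left(-2\right) \left(-175 - 1\right)}{3} = - \frac{\left(-2\right) \left(-176\right)}{3} = \left(- \frac{1}{3}\right) 352 = - \frac{352}{3} \approx -117.33$)
$\left(4188 + 4854\right) \left(-2814 + \left(q + 18\right)^{2}\right) = \left(4188 + 4854\right) \left(-2814 + \left(- \frac{352}{3} + 18\right)^{2}\right) = 9042 \left(-2814 + \left(- \frac{298}{3}\right)^{2}\right) = 9042 \left(-2814 + \frac{88804}{9}\right) = 9042 \cdot \frac{63478}{9} = \frac{191322692}{3}$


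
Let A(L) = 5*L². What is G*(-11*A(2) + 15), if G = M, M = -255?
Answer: 52275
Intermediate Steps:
G = -255
G*(-11*A(2) + 15) = -255*(-55*2² + 15) = -255*(-55*4 + 15) = -255*(-11*20 + 15) = -255*(-220 + 15) = -255*(-205) = 52275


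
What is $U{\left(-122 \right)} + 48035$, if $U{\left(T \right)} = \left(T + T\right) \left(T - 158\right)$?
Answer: $116355$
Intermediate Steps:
$U{\left(T \right)} = 2 T \left(-158 + T\right)$
$U{\left(-122 \right)} + 48035 = 2 \left(-122\right) \left(-158 - 122\right) + 48035 = 2 \left(-122\right) \left(-280\right) + 48035 = 68320 + 48035 = 116355$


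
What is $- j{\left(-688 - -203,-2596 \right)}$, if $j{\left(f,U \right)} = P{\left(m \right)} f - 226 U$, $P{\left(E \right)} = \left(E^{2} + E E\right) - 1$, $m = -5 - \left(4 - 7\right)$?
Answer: $-583301$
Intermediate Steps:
$m = -2$ ($m = -5 - -3 = -5 + 3 = -2$)
$P{\left(E \right)} = -1 + 2 E^{2}$ ($P{\left(E \right)} = \left(E^{2} + E^{2}\right) - 1 = 2 E^{2} - 1 = -1 + 2 E^{2}$)
$j{\left(f,U \right)} = - 226 U + 7 f$ ($j{\left(f,U \right)} = \left(-1 + 2 \left(-2\right)^{2}\right) f - 226 U = \left(-1 + 2 \cdot 4\right) f - 226 U = \left(-1 + 8\right) f - 226 U = 7 f - 226 U = - 226 U + 7 f$)
$- j{\left(-688 - -203,-2596 \right)} = - (\left(-226\right) \left(-2596\right) + 7 \left(-688 - -203\right)) = - (586696 + 7 \left(-688 + 203\right)) = - (586696 + 7 \left(-485\right)) = - (586696 - 3395) = \left(-1\right) 583301 = -583301$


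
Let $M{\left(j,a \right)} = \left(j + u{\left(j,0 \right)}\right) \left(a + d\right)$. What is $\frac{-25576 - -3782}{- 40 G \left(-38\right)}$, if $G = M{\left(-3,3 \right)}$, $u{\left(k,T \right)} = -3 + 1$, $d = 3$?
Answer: $\frac{10897}{22800} \approx 0.47794$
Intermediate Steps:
$u{\left(k,T \right)} = -2$
$M{\left(j,a \right)} = \left(-2 + j\right) \left(3 + a\right)$ ($M{\left(j,a \right)} = \left(j - 2\right) \left(a + 3\right) = \left(-2 + j\right) \left(3 + a\right)$)
$G = -30$ ($G = -6 - 6 + 3 \left(-3\right) + 3 \left(-3\right) = -6 - 6 - 9 - 9 = -30$)
$\frac{-25576 - -3782}{- 40 G \left(-38\right)} = \frac{-25576 - -3782}{\left(-40\right) \left(-30\right) \left(-38\right)} = \frac{-25576 + 3782}{1200 \left(-38\right)} = - \frac{21794}{-45600} = \left(-21794\right) \left(- \frac{1}{45600}\right) = \frac{10897}{22800}$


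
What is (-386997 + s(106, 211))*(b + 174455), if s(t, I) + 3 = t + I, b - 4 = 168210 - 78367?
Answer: -102201090266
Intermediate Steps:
b = 89847 (b = 4 + (168210 - 78367) = 4 + 89843 = 89847)
s(t, I) = -3 + I + t (s(t, I) = -3 + (t + I) = -3 + (I + t) = -3 + I + t)
(-386997 + s(106, 211))*(b + 174455) = (-386997 + (-3 + 211 + 106))*(89847 + 174455) = (-386997 + 314)*264302 = -386683*264302 = -102201090266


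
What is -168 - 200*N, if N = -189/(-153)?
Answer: -7056/17 ≈ -415.06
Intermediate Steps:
N = 21/17 (N = -189*(-1/153) = 21/17 ≈ 1.2353)
-168 - 200*N = -168 - 200*21/17 = -168 - 4200/17 = -7056/17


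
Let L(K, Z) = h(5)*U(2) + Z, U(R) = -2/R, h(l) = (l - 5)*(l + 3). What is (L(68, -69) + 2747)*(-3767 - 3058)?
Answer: -18277350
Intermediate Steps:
h(l) = (-5 + l)*(3 + l)
L(K, Z) = Z (L(K, Z) = (-15 + 5² - 2*5)*(-2/2) + Z = (-15 + 25 - 10)*(-2*½) + Z = 0*(-1) + Z = 0 + Z = Z)
(L(68, -69) + 2747)*(-3767 - 3058) = (-69 + 2747)*(-3767 - 3058) = 2678*(-6825) = -18277350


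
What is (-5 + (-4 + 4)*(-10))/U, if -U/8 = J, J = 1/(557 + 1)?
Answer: 1395/4 ≈ 348.75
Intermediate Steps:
J = 1/558 ≈ 0.0017921
U = -4/279 (U = -8*1/558 = -4/279 ≈ -0.014337)
(-5 + (-4 + 4)*(-10))/U = (-5 + (-4 + 4)*(-10))/(-4/279) = (-5 + 0*(-10))*(-279/4) = (-5 + 0)*(-279/4) = -5*(-279/4) = 1395/4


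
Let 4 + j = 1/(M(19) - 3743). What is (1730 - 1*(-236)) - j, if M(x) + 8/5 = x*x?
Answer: 33328465/16918 ≈ 1970.0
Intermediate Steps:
M(x) = -8/5 + x² (M(x) = -8/5 + x*x = -8/5 + x²)
j = -67677/16918 (j = -4 + 1/((-8/5 + 19²) - 3743) = -4 + 1/((-8/5 + 361) - 3743) = -4 + 1/(1797/5 - 3743) = -4 + 1/(-16918/5) = -4 - 5/16918 = -67677/16918 ≈ -4.0003)
(1730 - 1*(-236)) - j = (1730 - 1*(-236)) - 1*(-67677/16918) = (1730 + 236) + 67677/16918 = 1966 + 67677/16918 = 33328465/16918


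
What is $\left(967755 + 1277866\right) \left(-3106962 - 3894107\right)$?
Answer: $-15721747568849$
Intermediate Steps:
$\left(967755 + 1277866\right) \left(-3106962 - 3894107\right) = 2245621 \left(-3106962 - 3894107\right) = 2245621 \left(-7001069\right) = -15721747568849$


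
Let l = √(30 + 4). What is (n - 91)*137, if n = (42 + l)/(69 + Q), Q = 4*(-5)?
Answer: -86447/7 + 137*√34/49 ≈ -12333.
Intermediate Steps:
l = √34 ≈ 5.8309
Q = -20
n = 6/7 + √34/49 (n = (42 + √34)/(69 - 20) = (42 + √34)/49 = (42 + √34)*(1/49) = 6/7 + √34/49 ≈ 0.97614)
(n - 91)*137 = ((6/7 + √34/49) - 91)*137 = (-631/7 + √34/49)*137 = -86447/7 + 137*√34/49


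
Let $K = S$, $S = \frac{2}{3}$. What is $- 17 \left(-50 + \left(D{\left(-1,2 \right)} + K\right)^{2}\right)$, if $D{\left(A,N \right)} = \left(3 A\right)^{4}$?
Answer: $- \frac{1012775}{9} \approx -1.1253 \cdot 10^{5}$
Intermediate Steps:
$D{\left(A,N \right)} = 81 A^{4}$
$S = \frac{2}{3}$ ($S = 2 \cdot \frac{1}{3} = \frac{2}{3} \approx 0.66667$)
$K = \frac{2}{3} \approx 0.66667$
$- 17 \left(-50 + \left(D{\left(-1,2 \right)} + K\right)^{2}\right) = - 17 \left(-50 + \left(81 \left(-1\right)^{4} + \frac{2}{3}\right)^{2}\right) = - 17 \left(-50 + \left(81 \cdot 1 + \frac{2}{3}\right)^{2}\right) = - 17 \left(-50 + \left(81 + \frac{2}{3}\right)^{2}\right) = - 17 \left(-50 + \left(\frac{245}{3}\right)^{2}\right) = - 17 \left(-50 + \frac{60025}{9}\right) = \left(-17\right) \frac{59575}{9} = - \frac{1012775}{9}$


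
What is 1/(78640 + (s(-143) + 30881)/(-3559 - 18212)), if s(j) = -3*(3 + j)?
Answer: 21771/1712040139 ≈ 1.2716e-5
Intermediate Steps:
s(j) = -9 - 3*j
1/(78640 + (s(-143) + 30881)/(-3559 - 18212)) = 1/(78640 + ((-9 - 3*(-143)) + 30881)/(-3559 - 18212)) = 1/(78640 + ((-9 + 429) + 30881)/(-21771)) = 1/(78640 + (420 + 30881)*(-1/21771)) = 1/(78640 + 31301*(-1/21771)) = 1/(78640 - 31301/21771) = 1/(1712040139/21771) = 21771/1712040139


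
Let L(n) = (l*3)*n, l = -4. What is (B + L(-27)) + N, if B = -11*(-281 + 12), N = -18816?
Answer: -15533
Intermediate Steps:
L(n) = -12*n (L(n) = (-4*3)*n = -12*n)
B = 2959 (B = -11*(-269) = 2959)
(B + L(-27)) + N = (2959 - 12*(-27)) - 18816 = (2959 + 324) - 18816 = 3283 - 18816 = -15533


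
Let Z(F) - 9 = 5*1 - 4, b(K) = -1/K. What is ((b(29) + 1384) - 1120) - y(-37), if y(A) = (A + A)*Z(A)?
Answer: 29115/29 ≈ 1004.0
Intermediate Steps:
Z(F) = 10 (Z(F) = 9 + (5*1 - 4) = 9 + (5 - 4) = 9 + 1 = 10)
y(A) = 20*A (y(A) = (A + A)*10 = (2*A)*10 = 20*A)
((b(29) + 1384) - 1120) - y(-37) = ((-1/29 + 1384) - 1120) - 20*(-37) = ((-1*1/29 + 1384) - 1120) - 1*(-740) = ((-1/29 + 1384) - 1120) + 740 = (40135/29 - 1120) + 740 = 7655/29 + 740 = 29115/29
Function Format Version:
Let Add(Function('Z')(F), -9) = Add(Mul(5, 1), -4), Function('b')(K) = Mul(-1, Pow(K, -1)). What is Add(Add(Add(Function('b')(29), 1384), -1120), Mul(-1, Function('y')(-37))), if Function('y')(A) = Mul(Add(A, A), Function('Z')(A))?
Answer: Rational(29115, 29) ≈ 1004.0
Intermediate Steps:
Function('Z')(F) = 10 (Function('Z')(F) = Add(9, Add(Mul(5, 1), -4)) = Add(9, Add(5, -4)) = Add(9, 1) = 10)
Function('y')(A) = Mul(20, A) (Function('y')(A) = Mul(Add(A, A), 10) = Mul(Mul(2, A), 10) = Mul(20, A))
Add(Add(Add(Function('b')(29), 1384), -1120), Mul(-1, Function('y')(-37))) = Add(Add(Add(Mul(-1, Pow(29, -1)), 1384), -1120), Mul(-1, Mul(20, -37))) = Add(Add(Add(Mul(-1, Rational(1, 29)), 1384), -1120), Mul(-1, -740)) = Add(Add(Add(Rational(-1, 29), 1384), -1120), 740) = Add(Add(Rational(40135, 29), -1120), 740) = Add(Rational(7655, 29), 740) = Rational(29115, 29)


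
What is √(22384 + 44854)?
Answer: √67238 ≈ 259.30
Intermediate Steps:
√(22384 + 44854) = √67238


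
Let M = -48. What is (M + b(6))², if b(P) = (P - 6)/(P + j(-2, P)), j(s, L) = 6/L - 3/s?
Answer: 2304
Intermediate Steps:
j(s, L) = -3/s + 6/L
b(P) = (-6 + P)/(3/2 + P + 6/P) (b(P) = (P - 6)/(P + (-3/(-2) + 6/P)) = (-6 + P)/(P + (-3*(-½) + 6/P)) = (-6 + P)/(P + (3/2 + 6/P)) = (-6 + P)/(3/2 + P + 6/P))
(M + b(6))² = (-48 + 2*6*(-6 + 6)/(12 + 2*6² + 3*6))² = (-48 + 2*6*0/(12 + 2*36 + 18))² = (-48 + 2*6*0/(12 + 72 + 18))² = (-48 + 2*6*0/102)² = (-48 + 2*6*(1/102)*0)² = (-48 + 0)² = (-48)² = 2304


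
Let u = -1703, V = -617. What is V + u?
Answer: -2320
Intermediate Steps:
V + u = -617 - 1703 = -2320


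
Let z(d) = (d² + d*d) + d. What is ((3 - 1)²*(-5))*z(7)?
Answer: -2100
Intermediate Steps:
z(d) = d + 2*d² (z(d) = (d² + d²) + d = 2*d² + d = d + 2*d²)
((3 - 1)²*(-5))*z(7) = ((3 - 1)²*(-5))*(7*(1 + 2*7)) = (2²*(-5))*(7*(1 + 14)) = (4*(-5))*(7*15) = -20*105 = -2100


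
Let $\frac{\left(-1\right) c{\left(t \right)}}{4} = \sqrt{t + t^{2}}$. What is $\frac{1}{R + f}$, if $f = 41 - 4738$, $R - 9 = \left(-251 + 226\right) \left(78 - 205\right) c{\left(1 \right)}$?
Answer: $\frac{293}{18787666} - \frac{3175 \sqrt{2}}{75150664} \approx -4.4153 \cdot 10^{-5}$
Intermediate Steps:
$c{\left(t \right)} = - 4 \sqrt{t + t^{2}}$
$R = 9 - 12700 \sqrt{2}$ ($R = 9 + \left(-251 + 226\right) \left(78 - 205\right) \left(- 4 \sqrt{1 \left(1 + 1\right)}\right) = 9 + \left(-25\right) \left(-127\right) \left(- 4 \sqrt{1 \cdot 2}\right) = 9 + 3175 \left(- 4 \sqrt{2}\right) = 9 - 12700 \sqrt{2} \approx -17952.0$)
$f = -4697$
$\frac{1}{R + f} = \frac{1}{\left(9 - 12700 \sqrt{2}\right) - 4697} = \frac{1}{-4688 - 12700 \sqrt{2}}$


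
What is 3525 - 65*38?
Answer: 1055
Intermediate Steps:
3525 - 65*38 = 3525 - 2470 = 1055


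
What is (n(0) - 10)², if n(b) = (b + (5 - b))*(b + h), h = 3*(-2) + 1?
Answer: 1225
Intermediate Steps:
h = -5 (h = -6 + 1 = -5)
n(b) = -25 + 5*b (n(b) = (b + (5 - b))*(b - 5) = 5*(-5 + b) = -25 + 5*b)
(n(0) - 10)² = ((-25 + 5*0) - 10)² = ((-25 + 0) - 10)² = (-25 - 10)² = (-35)² = 1225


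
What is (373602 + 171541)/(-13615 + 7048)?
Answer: -545143/6567 ≈ -83.012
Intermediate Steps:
(373602 + 171541)/(-13615 + 7048) = 545143/(-6567) = 545143*(-1/6567) = -545143/6567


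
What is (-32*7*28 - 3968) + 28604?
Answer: 18364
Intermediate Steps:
(-32*7*28 - 3968) + 28604 = (-224*28 - 3968) + 28604 = (-6272 - 3968) + 28604 = -10240 + 28604 = 18364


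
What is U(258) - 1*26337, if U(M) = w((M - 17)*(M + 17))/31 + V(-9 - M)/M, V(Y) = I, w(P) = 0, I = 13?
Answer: -6794933/258 ≈ -26337.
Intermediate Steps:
V(Y) = 13
U(M) = 13/M (U(M) = 0/31 + 13/M = 0*(1/31) + 13/M = 0 + 13/M = 13/M)
U(258) - 1*26337 = 13/258 - 1*26337 = 13*(1/258) - 26337 = 13/258 - 26337 = -6794933/258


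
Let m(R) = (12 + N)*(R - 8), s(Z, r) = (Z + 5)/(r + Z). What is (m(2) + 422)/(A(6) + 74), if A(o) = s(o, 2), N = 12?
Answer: 2224/603 ≈ 3.6882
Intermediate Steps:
s(Z, r) = (5 + Z)/(Z + r)
A(o) = (5 + o)/(2 + o) (A(o) = (5 + o)/(o + 2) = (5 + o)/(2 + o))
m(R) = -192 + 24*R (m(R) = (12 + 12)*(R - 8) = 24*(-8 + R) = -192 + 24*R)
(m(2) + 422)/(A(6) + 74) = ((-192 + 24*2) + 422)/((5 + 6)/(2 + 6) + 74) = ((-192 + 48) + 422)/(11/8 + 74) = (-144 + 422)/((⅛)*11 + 74) = 278/(11/8 + 74) = 278/(603/8) = 278*(8/603) = 2224/603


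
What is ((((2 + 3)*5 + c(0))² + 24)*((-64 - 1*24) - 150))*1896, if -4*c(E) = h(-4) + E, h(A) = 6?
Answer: -260031660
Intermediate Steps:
c(E) = -3/2 - E/4 (c(E) = -(6 + E)/4 = -3/2 - E/4)
((((2 + 3)*5 + c(0))² + 24)*((-64 - 1*24) - 150))*1896 = ((((2 + 3)*5 + (-3/2 - ¼*0))² + 24)*((-64 - 1*24) - 150))*1896 = (((5*5 + (-3/2 + 0))² + 24)*((-64 - 24) - 150))*1896 = (((25 - 3/2)² + 24)*(-88 - 150))*1896 = (((47/2)² + 24)*(-238))*1896 = ((2209/4 + 24)*(-238))*1896 = ((2305/4)*(-238))*1896 = -274295/2*1896 = -260031660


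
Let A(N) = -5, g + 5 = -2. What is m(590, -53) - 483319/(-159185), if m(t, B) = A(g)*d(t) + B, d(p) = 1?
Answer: -8749411/159185 ≈ -54.964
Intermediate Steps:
g = -7 (g = -5 - 2 = -7)
m(t, B) = -5 + B (m(t, B) = -5*1 + B = -5 + B)
m(590, -53) - 483319/(-159185) = (-5 - 53) - 483319/(-159185) = -58 - 483319*(-1)/159185 = -58 - 1*(-483319/159185) = -58 + 483319/159185 = -8749411/159185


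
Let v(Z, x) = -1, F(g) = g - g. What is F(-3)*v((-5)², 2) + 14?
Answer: 14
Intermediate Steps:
F(g) = 0
F(-3)*v((-5)², 2) + 14 = 0*(-1) + 14 = 0 + 14 = 14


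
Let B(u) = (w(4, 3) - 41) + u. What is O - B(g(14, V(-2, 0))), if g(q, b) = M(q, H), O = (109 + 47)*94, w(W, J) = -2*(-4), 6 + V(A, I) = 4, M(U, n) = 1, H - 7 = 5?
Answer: 14696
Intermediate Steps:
H = 12 (H = 7 + 5 = 12)
V(A, I) = -2 (V(A, I) = -6 + 4 = -2)
w(W, J) = 8
O = 14664 (O = 156*94 = 14664)
g(q, b) = 1
B(u) = -33 + u (B(u) = (8 - 41) + u = -33 + u)
O - B(g(14, V(-2, 0))) = 14664 - (-33 + 1) = 14664 - 1*(-32) = 14664 + 32 = 14696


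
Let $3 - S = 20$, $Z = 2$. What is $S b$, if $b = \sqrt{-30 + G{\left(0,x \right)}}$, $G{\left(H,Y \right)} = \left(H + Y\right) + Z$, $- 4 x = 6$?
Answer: $- \frac{17 i \sqrt{118}}{2} \approx - 92.334 i$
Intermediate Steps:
$x = - \frac{3}{2}$ ($x = \left(- \frac{1}{4}\right) 6 = - \frac{3}{2} \approx -1.5$)
$S = -17$ ($S = 3 - 20 = -17$)
$G{\left(H,Y \right)} = 2 + H + Y$ ($G{\left(H,Y \right)} = \left(H + Y\right) + 2 = 2 + H + Y$)
$b = \frac{i \sqrt{118}}{2}$ ($b = \sqrt{-30 + \left(2 + 0 - \frac{3}{2}\right)} = \sqrt{-30 + \frac{1}{2}} = \sqrt{- \frac{59}{2}} = \frac{i \sqrt{118}}{2} \approx 5.4314 i$)
$S b = - 17 \frac{i \sqrt{118}}{2} = - \frac{17 i \sqrt{118}}{2}$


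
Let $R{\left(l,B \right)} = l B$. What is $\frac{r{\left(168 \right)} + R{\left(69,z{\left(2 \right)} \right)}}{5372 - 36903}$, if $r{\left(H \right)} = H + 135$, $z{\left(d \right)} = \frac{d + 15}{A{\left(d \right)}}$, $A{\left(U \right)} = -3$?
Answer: $\frac{88}{31531} \approx 0.0027909$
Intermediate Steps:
$z{\left(d \right)} = -5 - \frac{d}{3}$ ($z{\left(d \right)} = \frac{d + 15}{-3} = \left(15 + d\right) \left(- \frac{1}{3}\right) = -5 - \frac{d}{3}$)
$r{\left(H \right)} = 135 + H$
$R{\left(l,B \right)} = B l$
$\frac{r{\left(168 \right)} + R{\left(69,z{\left(2 \right)} \right)}}{5372 - 36903} = \frac{\left(135 + 168\right) + \left(-5 - \frac{2}{3}\right) 69}{5372 - 36903} = \frac{303 + \left(-5 - \frac{2}{3}\right) 69}{-31531} = \left(303 - 391\right) \left(- \frac{1}{31531}\right) = \left(-88\right) \left(- \frac{1}{31531}\right) = \frac{88}{31531}$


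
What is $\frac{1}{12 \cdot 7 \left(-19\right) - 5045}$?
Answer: $- \frac{1}{6641} \approx -0.00015058$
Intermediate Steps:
$\frac{1}{12 \cdot 7 \left(-19\right) - 5045} = \frac{1}{84 \left(-19\right) - 5045} = \frac{1}{-1596 - 5045} = \frac{1}{-6641} = - \frac{1}{6641}$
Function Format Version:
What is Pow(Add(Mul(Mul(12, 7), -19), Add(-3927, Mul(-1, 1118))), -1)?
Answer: Rational(-1, 6641) ≈ -0.00015058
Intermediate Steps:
Pow(Add(Mul(Mul(12, 7), -19), Add(-3927, Mul(-1, 1118))), -1) = Pow(Add(Mul(84, -19), Add(-3927, -1118)), -1) = Pow(Add(-1596, -5045), -1) = Pow(-6641, -1) = Rational(-1, 6641)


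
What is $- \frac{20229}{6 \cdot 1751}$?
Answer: $- \frac{6743}{3502} \approx -1.9255$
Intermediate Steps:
$- \frac{20229}{6 \cdot 1751} = - \frac{20229}{10506} = \left(-20229\right) \frac{1}{10506} = - \frac{6743}{3502}$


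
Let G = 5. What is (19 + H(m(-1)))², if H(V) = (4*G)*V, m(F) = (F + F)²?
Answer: 9801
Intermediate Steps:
m(F) = 4*F² (m(F) = (2*F)² = 4*F²)
H(V) = 20*V (H(V) = (4*5)*V = 20*V)
(19 + H(m(-1)))² = (19 + 20*(4*(-1)²))² = (19 + 20*(4*1))² = (19 + 20*4)² = (19 + 80)² = 99² = 9801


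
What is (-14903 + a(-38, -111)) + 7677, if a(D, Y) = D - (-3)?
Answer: -7261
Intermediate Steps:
a(D, Y) = 3 + D (a(D, Y) = D - 1*(-3) = D + 3 = 3 + D)
(-14903 + a(-38, -111)) + 7677 = (-14903 + (3 - 38)) + 7677 = (-14903 - 35) + 7677 = -14938 + 7677 = -7261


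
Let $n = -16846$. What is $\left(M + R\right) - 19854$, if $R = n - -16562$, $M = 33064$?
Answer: $12926$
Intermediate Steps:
$R = -284$ ($R = -16846 - -16562 = -16846 + 16562 = -284$)
$\left(M + R\right) - 19854 = \left(33064 - 284\right) - 19854 = 32780 - 19854 = 12926$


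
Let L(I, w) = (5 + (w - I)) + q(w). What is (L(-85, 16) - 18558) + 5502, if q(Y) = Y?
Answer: -12934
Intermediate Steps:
L(I, w) = 5 - I + 2*w (L(I, w) = (5 + (w - I)) + w = (5 + w - I) + w = 5 - I + 2*w)
(L(-85, 16) - 18558) + 5502 = ((5 - 1*(-85) + 2*16) - 18558) + 5502 = ((5 + 85 + 32) - 18558) + 5502 = (122 - 18558) + 5502 = -18436 + 5502 = -12934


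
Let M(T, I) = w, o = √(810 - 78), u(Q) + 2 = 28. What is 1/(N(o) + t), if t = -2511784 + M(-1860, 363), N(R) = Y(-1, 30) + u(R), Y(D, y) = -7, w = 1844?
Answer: -1/2509921 ≈ -3.9842e-7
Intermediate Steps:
u(Q) = 26 (u(Q) = -2 + 28 = 26)
o = 2*√183 (o = √732 = 2*√183 ≈ 27.056)
M(T, I) = 1844
N(R) = 19 (N(R) = -7 + 26 = 19)
t = -2509940 (t = -2511784 + 1844 = -2509940)
1/(N(o) + t) = 1/(19 - 2509940) = 1/(-2509921) = -1/2509921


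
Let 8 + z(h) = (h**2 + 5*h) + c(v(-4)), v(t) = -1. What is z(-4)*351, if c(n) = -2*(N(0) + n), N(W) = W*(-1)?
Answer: -3510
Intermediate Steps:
N(W) = -W
c(n) = -2*n (c(n) = -2*(-1*0 + n) = -2*(0 + n) = -2*n)
z(h) = -6 + h**2 + 5*h (z(h) = -8 + ((h**2 + 5*h) - 2*(-1)) = -8 + ((h**2 + 5*h) + 2) = -8 + (2 + h**2 + 5*h) = -6 + h**2 + 5*h)
z(-4)*351 = (-6 + (-4)**2 + 5*(-4))*351 = (-6 + 16 - 20)*351 = -10*351 = -3510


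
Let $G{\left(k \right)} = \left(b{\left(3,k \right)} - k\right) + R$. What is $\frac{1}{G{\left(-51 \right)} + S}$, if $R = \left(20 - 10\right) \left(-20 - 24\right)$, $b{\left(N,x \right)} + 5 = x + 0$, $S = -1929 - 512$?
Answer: $- \frac{1}{2886} \approx -0.0003465$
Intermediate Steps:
$S = -2441$ ($S = -1929 - 512 = -2441$)
$b{\left(N,x \right)} = -5 + x$ ($b{\left(N,x \right)} = -5 + \left(x + 0\right) = -5 + x$)
$R = -440$ ($R = 10 \left(-44\right) = -440$)
$G{\left(k \right)} = -445$ ($G{\left(k \right)} = \left(\left(-5 + k\right) - k\right) - 440 = -5 - 440 = -445$)
$\frac{1}{G{\left(-51 \right)} + S} = \frac{1}{-445 - 2441} = \frac{1}{-2886} = - \frac{1}{2886}$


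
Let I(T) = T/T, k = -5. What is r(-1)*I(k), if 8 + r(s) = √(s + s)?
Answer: -8 + I*√2 ≈ -8.0 + 1.4142*I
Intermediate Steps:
r(s) = -8 + √2*√s (r(s) = -8 + √(s + s) = -8 + √(2*s) = -8 + √2*√s)
I(T) = 1
r(-1)*I(k) = (-8 + √2*√(-1))*1 = (-8 + √2*I)*1 = (-8 + I*√2)*1 = -8 + I*√2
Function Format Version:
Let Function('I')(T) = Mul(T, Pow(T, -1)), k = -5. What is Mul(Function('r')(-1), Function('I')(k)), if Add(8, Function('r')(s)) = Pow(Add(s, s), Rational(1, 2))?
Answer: Add(-8, Mul(I, Pow(2, Rational(1, 2)))) ≈ Add(-8.0000, Mul(1.4142, I))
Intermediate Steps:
Function('r')(s) = Add(-8, Mul(Pow(2, Rational(1, 2)), Pow(s, Rational(1, 2)))) (Function('r')(s) = Add(-8, Pow(Add(s, s), Rational(1, 2))) = Add(-8, Pow(Mul(2, s), Rational(1, 2))) = Add(-8, Mul(Pow(2, Rational(1, 2)), Pow(s, Rational(1, 2)))))
Function('I')(T) = 1
Mul(Function('r')(-1), Function('I')(k)) = Mul(Add(-8, Mul(Pow(2, Rational(1, 2)), Pow(-1, Rational(1, 2)))), 1) = Mul(Add(-8, Mul(Pow(2, Rational(1, 2)), I)), 1) = Mul(Add(-8, Mul(I, Pow(2, Rational(1, 2)))), 1) = Add(-8, Mul(I, Pow(2, Rational(1, 2))))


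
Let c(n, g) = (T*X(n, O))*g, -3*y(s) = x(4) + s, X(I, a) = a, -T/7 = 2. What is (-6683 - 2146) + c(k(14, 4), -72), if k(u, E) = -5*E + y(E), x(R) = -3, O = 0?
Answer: -8829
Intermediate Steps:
T = -14 (T = -7*2 = -14)
y(s) = 1 - s/3 (y(s) = -(-3 + s)/3 = 1 - s/3)
k(u, E) = 1 - 16*E/3 (k(u, E) = -5*E + (1 - E/3) = 1 - 16*E/3)
c(n, g) = 0 (c(n, g) = (-14*0)*g = 0*g = 0)
(-6683 - 2146) + c(k(14, 4), -72) = (-6683 - 2146) + 0 = -8829 + 0 = -8829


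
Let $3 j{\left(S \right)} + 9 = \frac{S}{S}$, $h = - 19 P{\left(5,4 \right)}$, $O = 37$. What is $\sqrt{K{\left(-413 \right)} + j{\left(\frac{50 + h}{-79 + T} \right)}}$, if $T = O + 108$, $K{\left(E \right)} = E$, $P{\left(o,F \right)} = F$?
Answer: $\frac{i \sqrt{3741}}{3} \approx 20.388 i$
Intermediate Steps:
$T = 145$ ($T = 37 + 108 = 145$)
$h = -76$ ($h = \left(-19\right) 4 = -76$)
$j{\left(S \right)} = - \frac{8}{3}$ ($j{\left(S \right)} = -3 + \frac{S \frac{1}{S}}{3} = -3 + \frac{1}{3} \cdot 1 = -3 + \frac{1}{3} = - \frac{8}{3}$)
$\sqrt{K{\left(-413 \right)} + j{\left(\frac{50 + h}{-79 + T} \right)}} = \sqrt{-413 - \frac{8}{3}} = \sqrt{- \frac{1247}{3}} = \frac{i \sqrt{3741}}{3}$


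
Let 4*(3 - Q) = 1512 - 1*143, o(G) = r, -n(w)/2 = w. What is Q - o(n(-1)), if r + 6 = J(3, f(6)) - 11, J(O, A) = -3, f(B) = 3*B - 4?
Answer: -1277/4 ≈ -319.25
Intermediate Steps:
n(w) = -2*w
f(B) = -4 + 3*B
r = -20 (r = -6 + (-3 - 11) = -6 - 14 = -20)
o(G) = -20
Q = -1357/4 (Q = 3 - (1512 - 1*143)/4 = 3 - (1512 - 143)/4 = 3 - ¼*1369 = 3 - 1369/4 = -1357/4 ≈ -339.25)
Q - o(n(-1)) = -1357/4 - 1*(-20) = -1357/4 + 20 = -1277/4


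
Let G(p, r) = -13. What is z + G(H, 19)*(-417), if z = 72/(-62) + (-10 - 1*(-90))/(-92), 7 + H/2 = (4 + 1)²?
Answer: 3863725/713 ≈ 5419.0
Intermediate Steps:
H = 36 (H = -14 + 2*(4 + 1)² = -14 + 2*5² = -14 + 2*25 = -14 + 50 = 36)
z = -1448/713 (z = 72*(-1/62) + (-10 + 90)*(-1/92) = -36/31 + 80*(-1/92) = -36/31 - 20/23 = -1448/713 ≈ -2.0309)
z + G(H, 19)*(-417) = -1448/713 - 13*(-417) = -1448/713 + 5421 = 3863725/713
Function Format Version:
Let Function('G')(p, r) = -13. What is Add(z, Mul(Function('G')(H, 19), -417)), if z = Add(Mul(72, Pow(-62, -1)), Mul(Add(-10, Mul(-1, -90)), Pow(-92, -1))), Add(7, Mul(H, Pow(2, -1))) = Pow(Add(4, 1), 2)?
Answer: Rational(3863725, 713) ≈ 5419.0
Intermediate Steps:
H = 36 (H = Add(-14, Mul(2, Pow(Add(4, 1), 2))) = Add(-14, Mul(2, Pow(5, 2))) = Add(-14, Mul(2, 25)) = Add(-14, 50) = 36)
z = Rational(-1448, 713) (z = Add(Mul(72, Rational(-1, 62)), Mul(Add(-10, 90), Rational(-1, 92))) = Add(Rational(-36, 31), Mul(80, Rational(-1, 92))) = Add(Rational(-36, 31), Rational(-20, 23)) = Rational(-1448, 713) ≈ -2.0309)
Add(z, Mul(Function('G')(H, 19), -417)) = Add(Rational(-1448, 713), Mul(-13, -417)) = Add(Rational(-1448, 713), 5421) = Rational(3863725, 713)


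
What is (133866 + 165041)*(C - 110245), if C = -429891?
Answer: -161450431352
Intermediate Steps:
(133866 + 165041)*(C - 110245) = (133866 + 165041)*(-429891 - 110245) = 298907*(-540136) = -161450431352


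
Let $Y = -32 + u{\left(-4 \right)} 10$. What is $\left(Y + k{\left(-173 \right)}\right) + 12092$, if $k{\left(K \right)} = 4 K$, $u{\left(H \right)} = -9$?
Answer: $11278$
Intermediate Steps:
$Y = -122$ ($Y = -32 - 90 = -122$)
$\left(Y + k{\left(-173 \right)}\right) + 12092 = \left(-122 + 4 \left(-173\right)\right) + 12092 = \left(-122 - 692\right) + 12092 = -814 + 12092 = 11278$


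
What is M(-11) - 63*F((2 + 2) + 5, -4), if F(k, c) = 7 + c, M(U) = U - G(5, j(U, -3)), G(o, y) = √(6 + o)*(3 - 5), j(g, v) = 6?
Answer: -200 + 2*√11 ≈ -193.37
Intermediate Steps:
G(o, y) = -2*√(6 + o) (G(o, y) = √(6 + o)*(-2) = -2*√(6 + o))
M(U) = U + 2*√11 (M(U) = U - (-2)*√(6 + 5) = U - (-2)*√11 = U + 2*√11)
M(-11) - 63*F((2 + 2) + 5, -4) = (-11 + 2*√11) - 63*(7 - 4) = (-11 + 2*√11) - 63*3 = (-11 + 2*√11) - 189 = -200 + 2*√11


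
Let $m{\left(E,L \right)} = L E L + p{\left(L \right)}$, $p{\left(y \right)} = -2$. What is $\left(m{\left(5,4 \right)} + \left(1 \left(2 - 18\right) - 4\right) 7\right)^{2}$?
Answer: $3844$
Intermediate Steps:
$m{\left(E,L \right)} = -2 + E L^{2}$ ($m{\left(E,L \right)} = L E L - 2 = E L L - 2 = E L^{2} - 2 = -2 + E L^{2}$)
$\left(m{\left(5,4 \right)} + \left(1 \left(2 - 18\right) - 4\right) 7\right)^{2} = \left(\left(-2 + 5 \cdot 4^{2}\right) + \left(1 \left(2 - 18\right) - 4\right) 7\right)^{2} = \left(\left(-2 + 5 \cdot 16\right) + \left(1 \left(2 - 18\right) - 4\right) 7\right)^{2} = \left(\left(-2 + 80\right) + \left(1 \left(-16\right) - 4\right) 7\right)^{2} = \left(78 + \left(-16 - 4\right) 7\right)^{2} = \left(78 - 140\right)^{2} = \left(-62\right)^{2} = 3844$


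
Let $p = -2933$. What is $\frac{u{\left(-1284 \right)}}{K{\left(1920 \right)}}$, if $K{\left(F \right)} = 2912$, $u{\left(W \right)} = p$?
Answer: $- \frac{419}{416} \approx -1.0072$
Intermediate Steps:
$u{\left(W \right)} = -2933$
$\frac{u{\left(-1284 \right)}}{K{\left(1920 \right)}} = - \frac{2933}{2912} = \left(-2933\right) \frac{1}{2912} = - \frac{419}{416}$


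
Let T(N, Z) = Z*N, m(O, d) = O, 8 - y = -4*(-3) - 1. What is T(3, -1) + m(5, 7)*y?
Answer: -18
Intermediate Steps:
y = -3 (y = 8 - (-4*(-3) - 1) = 8 - (12 - 1) = 8 - 1*11 = 8 - 11 = -3)
T(N, Z) = N*Z
T(3, -1) + m(5, 7)*y = 3*(-1) + 5*(-3) = -3 - 15 = -18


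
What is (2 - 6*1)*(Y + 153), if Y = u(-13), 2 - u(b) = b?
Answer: -672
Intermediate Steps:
u(b) = 2 - b
Y = 15 (Y = 2 - 1*(-13) = 2 + 13 = 15)
(2 - 6*1)*(Y + 153) = (2 - 6*1)*(15 + 153) = (2 - 6)*168 = -4*168 = -672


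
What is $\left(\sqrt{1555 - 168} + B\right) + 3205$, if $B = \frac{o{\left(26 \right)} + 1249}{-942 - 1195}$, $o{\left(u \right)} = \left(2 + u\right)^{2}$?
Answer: $\frac{6847052}{2137} + \sqrt{1387} \approx 3241.3$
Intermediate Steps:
$B = - \frac{2033}{2137}$ ($B = \frac{\left(2 + 26\right)^{2} + 1249}{-942 - 1195} = \frac{28^{2} + 1249}{-2137} = \left(784 + 1249\right) \left(- \frac{1}{2137}\right) = 2033 \left(- \frac{1}{2137}\right) = - \frac{2033}{2137} \approx -0.95133$)
$\left(\sqrt{1555 - 168} + B\right) + 3205 = \left(\sqrt{1555 - 168} - \frac{2033}{2137}\right) + 3205 = \left(\sqrt{1387} - \frac{2033}{2137}\right) + 3205 = \left(- \frac{2033}{2137} + \sqrt{1387}\right) + 3205 = \frac{6847052}{2137} + \sqrt{1387}$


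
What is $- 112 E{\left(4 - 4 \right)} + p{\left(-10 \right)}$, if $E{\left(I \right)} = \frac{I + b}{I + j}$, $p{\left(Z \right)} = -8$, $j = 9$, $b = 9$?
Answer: $-120$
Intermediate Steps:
$E{\left(I \right)} = 1$ ($E{\left(I \right)} = \frac{I + 9}{I + 9} = \frac{9 + I}{9 + I} = 1$)
$- 112 E{\left(4 - 4 \right)} + p{\left(-10 \right)} = \left(-112\right) 1 - 8 = -112 - 8 = -120$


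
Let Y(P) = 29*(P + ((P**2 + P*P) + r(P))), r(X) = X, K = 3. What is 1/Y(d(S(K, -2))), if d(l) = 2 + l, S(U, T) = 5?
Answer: 1/3248 ≈ 0.00030788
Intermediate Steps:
Y(P) = 58*P + 58*P**2 (Y(P) = 29*(P + ((P**2 + P*P) + P)) = 29*(P + ((P**2 + P**2) + P)) = 29*(P + (2*P**2 + P)) = 29*(P + (P + 2*P**2)) = 29*(2*P + 2*P**2) = 58*P + 58*P**2)
1/Y(d(S(K, -2))) = 1/(58*(2 + 5)*(1 + (2 + 5))) = 1/(58*7*(1 + 7)) = 1/(58*7*8) = 1/3248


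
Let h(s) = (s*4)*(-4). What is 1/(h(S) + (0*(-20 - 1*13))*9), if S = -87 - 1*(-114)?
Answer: -1/432 ≈ -0.0023148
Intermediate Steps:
S = 27 (S = -87 + 114 = 27)
h(s) = -16*s (h(s) = (4*s)*(-4) = -16*s)
1/(h(S) + (0*(-20 - 1*13))*9) = 1/(-16*27 + (0*(-20 - 1*13))*9) = 1/(-432 + (0*(-20 - 13))*9) = 1/(-432 + (0*(-33))*9) = 1/(-432 + 0*9) = 1/(-432 + 0) = 1/(-432) = -1/432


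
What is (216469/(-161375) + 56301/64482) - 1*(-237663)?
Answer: 824354890977689/3468594250 ≈ 2.3766e+5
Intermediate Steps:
(216469/(-161375) + 56301/64482) - 1*(-237663) = (216469*(-1/161375) + 56301*(1/64482)) + 237663 = (-216469/161375 + 18767/21494) + 237663 = -1624260061/3468594250 + 237663 = 824354890977689/3468594250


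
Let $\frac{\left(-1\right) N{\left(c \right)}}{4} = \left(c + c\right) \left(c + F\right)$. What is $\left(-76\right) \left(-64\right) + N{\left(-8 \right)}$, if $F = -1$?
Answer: $4288$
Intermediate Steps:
$N{\left(c \right)} = - 8 c \left(-1 + c\right)$ ($N{\left(c \right)} = - 4 \left(c + c\right) \left(c - 1\right) = - 4 \cdot 2 c \left(-1 + c\right) = - 8 c \left(-1 + c\right)$)
$\left(-76\right) \left(-64\right) + N{\left(-8 \right)} = \left(-76\right) \left(-64\right) + 8 \left(-8\right) \left(1 - -8\right) = 4864 + 8 \left(-8\right) \left(1 + 8\right) = 4864 + 8 \left(-8\right) 9 = 4864 - 576 = 4288$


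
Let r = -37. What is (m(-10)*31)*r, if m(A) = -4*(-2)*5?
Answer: -45880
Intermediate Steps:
m(A) = 40 (m(A) = 8*5 = 40)
(m(-10)*31)*r = (40*31)*(-37) = 1240*(-37) = -45880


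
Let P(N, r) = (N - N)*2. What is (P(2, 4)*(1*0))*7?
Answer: 0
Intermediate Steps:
P(N, r) = 0 (P(N, r) = 0*2 = 0)
(P(2, 4)*(1*0))*7 = (0*(1*0))*7 = (0*0)*7 = 0*7 = 0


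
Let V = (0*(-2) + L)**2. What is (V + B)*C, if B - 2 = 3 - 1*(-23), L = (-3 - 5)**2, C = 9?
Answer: 37116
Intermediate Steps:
L = 64 (L = (-8)**2 = 64)
V = 4096 (V = (0*(-2) + 64)**2 = (0 + 64)**2 = 64**2 = 4096)
B = 28 (B = 2 + (3 - 1*(-23)) = 2 + (3 + 23) = 2 + 26 = 28)
(V + B)*C = (4096 + 28)*9 = 4124*9 = 37116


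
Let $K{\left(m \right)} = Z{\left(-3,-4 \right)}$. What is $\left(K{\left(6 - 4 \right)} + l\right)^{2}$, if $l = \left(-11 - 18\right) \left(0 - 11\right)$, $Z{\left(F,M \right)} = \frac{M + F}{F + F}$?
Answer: $\frac{3690241}{36} \approx 1.0251 \cdot 10^{5}$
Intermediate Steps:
$Z{\left(F,M \right)} = \frac{F + M}{2 F}$
$K{\left(m \right)} = \frac{7}{6}$ ($K{\left(m \right)} = \frac{-3 - 4}{2 \left(-3\right)} = \frac{1}{2} \left(- \frac{1}{3}\right) \left(-7\right) = \frac{7}{6}$)
$l = 319$ ($l = \left(-29\right) \left(-11\right) = 319$)
$\left(K{\left(6 - 4 \right)} + l\right)^{2} = \left(\frac{7}{6} + 319\right)^{2} = \left(\frac{1921}{6}\right)^{2} = \frac{3690241}{36}$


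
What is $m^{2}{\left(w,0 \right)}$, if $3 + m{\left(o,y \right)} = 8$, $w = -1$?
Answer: $25$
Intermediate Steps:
$m{\left(o,y \right)} = 5$ ($m{\left(o,y \right)} = -3 + 8 = 5$)
$m^{2}{\left(w,0 \right)} = 5^{2} = 25$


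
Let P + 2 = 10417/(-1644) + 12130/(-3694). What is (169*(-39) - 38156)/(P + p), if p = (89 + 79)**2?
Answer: -135872833596/85665988837 ≈ -1.5861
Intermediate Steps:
p = 28224 (p = 168**2 = 28224)
P = -35283995/3036468 (P = -2 + (10417/(-1644) + 12130/(-3694)) = -2 + (10417*(-1/1644) + 12130*(-1/3694)) = -2 + (-10417/1644 - 6065/1847) = -2 - 29211059/3036468 = -35283995/3036468 ≈ -11.620)
(169*(-39) - 38156)/(P + p) = (169*(-39) - 38156)/(-35283995/3036468 + 28224) = (-6591 - 38156)/(85665988837/3036468) = -44747*3036468/85665988837 = -135872833596/85665988837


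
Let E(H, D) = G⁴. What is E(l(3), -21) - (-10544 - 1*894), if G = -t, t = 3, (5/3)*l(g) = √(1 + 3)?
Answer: 11519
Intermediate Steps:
l(g) = 6/5 (l(g) = 3*√(1 + 3)/5 = 3*√4/5 = (⅗)*2 = 6/5)
G = -3 (G = -1*3 = -3)
E(H, D) = 81 (E(H, D) = (-3)⁴ = 81)
E(l(3), -21) - (-10544 - 1*894) = 81 - (-10544 - 1*894) = 81 - (-10544 - 894) = 81 - 1*(-11438) = 81 + 11438 = 11519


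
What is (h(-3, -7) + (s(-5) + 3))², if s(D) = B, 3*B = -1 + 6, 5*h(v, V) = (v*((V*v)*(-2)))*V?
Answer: 6635776/225 ≈ 29492.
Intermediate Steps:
h(v, V) = -2*V²*v²/5 (h(v, V) = ((v*((V*v)*(-2)))*V)/5 = ((v*(-2*V*v))*V)/5 = ((-2*V*v²)*V)/5 = (-2*V²*v²)/5 = -2*V²*v²/5)
B = 5/3 (B = (-1 + 6)/3 = (⅓)*5 = 5/3 ≈ 1.6667)
s(D) = 5/3
(h(-3, -7) + (s(-5) + 3))² = (-⅖*(-7)²*(-3)² + (5/3 + 3))² = (-⅖*49*9 + 14/3)² = (-882/5 + 14/3)² = (-2576/15)² = 6635776/225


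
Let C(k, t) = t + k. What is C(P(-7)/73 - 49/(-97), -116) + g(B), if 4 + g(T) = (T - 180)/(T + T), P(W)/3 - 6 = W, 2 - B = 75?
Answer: -1668327/14162 ≈ -117.80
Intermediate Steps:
B = -73 (B = 2 - 1*75 = 2 - 75 = -73)
P(W) = 18 + 3*W
g(T) = -4 + (-180 + T)/(2*T) (g(T) = -4 + (T - 180)/(T + T) = -4 + (-180 + T)/((2*T)) = -4 + (-180 + T)*(1/(2*T)) = -4 + (-180 + T)/(2*T))
C(k, t) = k + t
C(P(-7)/73 - 49/(-97), -116) + g(B) = (((18 + 3*(-7))/73 - 49/(-97)) - 116) + (-7/2 - 90/(-73)) = (((18 - 21)*(1/73) - 49*(-1/97)) - 116) + (-7/2 - 90*(-1/73)) = ((-3*1/73 + 49/97) - 116) + (-7/2 + 90/73) = ((-3/73 + 49/97) - 116) - 331/146 = (3286/7081 - 116) - 331/146 = -818110/7081 - 331/146 = -1668327/14162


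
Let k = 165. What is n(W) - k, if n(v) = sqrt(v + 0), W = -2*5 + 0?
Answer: -165 + I*sqrt(10) ≈ -165.0 + 3.1623*I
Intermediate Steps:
W = -10 (W = -10 + 0 = -10)
n(v) = sqrt(v)
n(W) - k = sqrt(-10) - 1*165 = I*sqrt(10) - 165 = -165 + I*sqrt(10)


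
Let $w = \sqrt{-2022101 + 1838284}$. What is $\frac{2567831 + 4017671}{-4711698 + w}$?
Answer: $- \frac{2820808782036}{2018190747911} - \frac{598682 i \sqrt{183817}}{2018190747911} \approx -1.3977 - 0.00012718 i$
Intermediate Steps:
$w = i \sqrt{183817}$ ($w = \sqrt{-183817} = i \sqrt{183817} \approx 428.74 i$)
$\frac{2567831 + 4017671}{-4711698 + w} = \frac{2567831 + 4017671}{-4711698 + i \sqrt{183817}} = \frac{6585502}{-4711698 + i \sqrt{183817}}$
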